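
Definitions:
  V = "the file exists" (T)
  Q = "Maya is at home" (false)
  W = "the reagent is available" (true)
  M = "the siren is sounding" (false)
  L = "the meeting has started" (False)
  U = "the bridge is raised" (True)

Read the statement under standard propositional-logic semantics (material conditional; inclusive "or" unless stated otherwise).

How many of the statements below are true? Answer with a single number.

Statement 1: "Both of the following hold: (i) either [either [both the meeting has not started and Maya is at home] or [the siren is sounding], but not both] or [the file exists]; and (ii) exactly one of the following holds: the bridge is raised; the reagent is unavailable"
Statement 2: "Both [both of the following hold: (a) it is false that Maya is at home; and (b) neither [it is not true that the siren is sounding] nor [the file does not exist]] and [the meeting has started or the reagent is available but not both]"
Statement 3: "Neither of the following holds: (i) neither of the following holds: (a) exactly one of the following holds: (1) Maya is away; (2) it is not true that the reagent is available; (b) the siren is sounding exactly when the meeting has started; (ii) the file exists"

Statement 1: In symbols: (((not L and Q) xor M) or V) and (U xor not W)

not L = not False = True
not L and Q = True and False = False
(not L and Q) xor M = False xor False = False
((not L and Q) xor M) or V = False or True = True
not W = not True = False
U xor not W = True xor False = True
(((not L and Q) xor M) or V) and (U xor not W) = True and True = True
Thus Statement 1 is true.

Statement 2: This is (not Q and (not M nor not V)) and (L xor W).

not Q = not False = True
not M = not False = True
not V = not True = False
not M nor not V = True nor False = False
not Q and (not M nor not V) = True and False = False
L xor W = False xor True = True
(not Q and (not M nor not V)) and (L xor W) = False and True = False
So Statement 2 is false.

Statement 3: In symbols: ((not Q xor not W) nor (M iff L)) nor V

not Q = not False = True
not W = not True = False
not Q xor not W = True xor False = True
M iff L = False iff False = True
(not Q xor not W) nor (M iff L) = True nor True = False
((not Q xor not W) nor (M iff L)) nor V = False nor True = False
So Statement 3 is false.

Count: 1.

1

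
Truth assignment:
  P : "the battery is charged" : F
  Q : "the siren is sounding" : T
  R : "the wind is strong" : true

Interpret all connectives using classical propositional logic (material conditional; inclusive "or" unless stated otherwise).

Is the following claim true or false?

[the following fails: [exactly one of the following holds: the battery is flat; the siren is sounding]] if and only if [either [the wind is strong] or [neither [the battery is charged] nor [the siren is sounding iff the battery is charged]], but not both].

Values: P=F, Q=T, R=T.
Parsed as ~(~P xor Q) <-> (R xor (P nor (Q <-> P)))

~P = ~F = T
~P xor Q = T xor T = F
~(~P xor Q) = ~F = T
Q <-> P = T <-> F = F
P nor (Q <-> P) = F nor F = T
R xor (P nor (Q <-> P)) = T xor T = F
~(~P xor Q) <-> (R xor (P nor (Q <-> P))) = T <-> F = F

The statement is false.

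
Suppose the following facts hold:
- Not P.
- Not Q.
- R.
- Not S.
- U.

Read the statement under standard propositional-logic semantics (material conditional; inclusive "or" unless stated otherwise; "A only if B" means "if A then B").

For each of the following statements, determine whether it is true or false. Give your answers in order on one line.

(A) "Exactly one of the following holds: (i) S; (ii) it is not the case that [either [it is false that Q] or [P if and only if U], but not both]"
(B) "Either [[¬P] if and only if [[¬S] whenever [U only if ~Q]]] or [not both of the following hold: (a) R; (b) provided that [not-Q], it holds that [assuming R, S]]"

(A) false; (B) true

(A): Parsed as S ⊕ ¬(¬Q ⊕ (P ↔ U))

¬Q = ¬F = T
P ↔ U = F ↔ T = F
¬Q ⊕ (P ↔ U) = T ⊕ F = T
¬(¬Q ⊕ (P ↔ U)) = ¬T = F
S ⊕ ¬(¬Q ⊕ (P ↔ U)) = F ⊕ F = F
Hence (A) is false.

(B): Parsed as (¬P ↔ ((U → ¬Q) → ¬S)) ∨ (R ↑ (¬Q → (R → S)))

¬P = ¬F = T
¬Q = ¬F = T
U → ¬Q = T → T = T
¬S = ¬F = T
(U → ¬Q) → ¬S = T → T = T
¬P ↔ ((U → ¬Q) → ¬S) = T ↔ T = T
¬Q = ¬F = T
R → S = T → F = F
¬Q → (R → S) = T → F = F
R ↑ (¬Q → (R → S)) = T ↑ F = T
(¬P ↔ ((U → ¬Q) → ¬S)) ∨ (R ↑ (¬Q → (R → S))) = T ∨ T = T
Thus (B) is true.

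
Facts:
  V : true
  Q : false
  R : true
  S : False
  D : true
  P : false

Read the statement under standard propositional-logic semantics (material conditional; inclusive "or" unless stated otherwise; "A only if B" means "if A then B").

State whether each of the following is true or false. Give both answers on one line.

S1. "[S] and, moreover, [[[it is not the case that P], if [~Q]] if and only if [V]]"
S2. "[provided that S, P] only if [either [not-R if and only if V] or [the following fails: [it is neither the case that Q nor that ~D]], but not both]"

S1: Formalization: S ∧ ((¬Q → ¬P) ↔ V)

¬Q = ¬F = T
¬P = ¬F = T
¬Q → ¬P = T → T = T
(¬Q → ¬P) ↔ V = T ↔ T = T
S ∧ ((¬Q → ¬P) ↔ V) = F ∧ T = F
Hence S1 is false.

S2: Parsed as (S → P) → ((¬R ↔ V) ⊕ ¬(Q ↓ ¬D))

S → P = F → F = T
¬R = ¬T = F
¬R ↔ V = F ↔ T = F
¬D = ¬T = F
Q ↓ ¬D = F ↓ F = T
¬(Q ↓ ¬D) = ¬T = F
(¬R ↔ V) ⊕ ¬(Q ↓ ¬D) = F ⊕ F = F
(S → P) → ((¬R ↔ V) ⊕ ¬(Q ↓ ¬D)) = T → F = F
Thus S2 is false.

S1 False, S2 False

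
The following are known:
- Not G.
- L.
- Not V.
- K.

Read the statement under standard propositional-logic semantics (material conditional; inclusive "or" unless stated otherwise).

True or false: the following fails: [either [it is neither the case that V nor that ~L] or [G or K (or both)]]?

false

This is ¬((V ↓ ¬L) ∨ (G ∨ K)).

¬L = ¬T = F
V ↓ ¬L = F ↓ F = T
G ∨ K = F ∨ T = T
(V ↓ ¬L) ∨ (G ∨ K) = T ∨ T = T
¬((V ↓ ¬L) ∨ (G ∨ K)) = ¬T = F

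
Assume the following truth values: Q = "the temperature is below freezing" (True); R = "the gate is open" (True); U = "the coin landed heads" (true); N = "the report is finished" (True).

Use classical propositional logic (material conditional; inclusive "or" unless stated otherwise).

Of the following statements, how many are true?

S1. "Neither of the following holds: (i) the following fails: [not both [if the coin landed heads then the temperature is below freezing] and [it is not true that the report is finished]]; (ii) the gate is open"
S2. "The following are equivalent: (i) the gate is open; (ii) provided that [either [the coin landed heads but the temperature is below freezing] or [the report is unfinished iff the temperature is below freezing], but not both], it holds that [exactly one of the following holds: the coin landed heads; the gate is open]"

S1: Formalization: ~((U -> Q) nand ~N) nor R

U -> Q = T -> T = T
~N = ~T = F
(U -> Q) nand ~N = T nand F = T
~((U -> Q) nand ~N) = ~T = F
~((U -> Q) nand ~N) nor R = F nor T = F
Hence S1 is false.

S2: Parsed as R <-> (((U & Q) xor (~N <-> Q)) -> (U xor R))

U & Q = T & T = T
~N = ~T = F
~N <-> Q = F <-> T = F
(U & Q) xor (~N <-> Q) = T xor F = T
U xor R = T xor T = F
((U & Q) xor (~N <-> Q)) -> (U xor R) = T -> F = F
R <-> (((U & Q) xor (~N <-> Q)) -> (U xor R)) = T <-> F = F
Thus S2 is false.

True statements: 0 (none).

0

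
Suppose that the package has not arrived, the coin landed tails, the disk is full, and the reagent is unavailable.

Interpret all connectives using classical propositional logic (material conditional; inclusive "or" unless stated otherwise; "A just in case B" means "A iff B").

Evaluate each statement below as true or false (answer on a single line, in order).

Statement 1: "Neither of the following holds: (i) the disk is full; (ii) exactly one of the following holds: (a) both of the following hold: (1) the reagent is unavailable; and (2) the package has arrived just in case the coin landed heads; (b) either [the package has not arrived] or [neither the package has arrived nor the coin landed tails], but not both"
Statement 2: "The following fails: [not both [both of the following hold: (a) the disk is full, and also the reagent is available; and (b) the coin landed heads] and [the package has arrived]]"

Statement 1 False, Statement 2 False

Let R = "the disk is full" (T), S = "the reagent is available" (F), P = "the package has arrived" (F), Q = "the coin landed heads" (F).

Statement 1: Formalization: R nor ((~S & (P <-> Q)) xor (~P xor (P nor ~Q)))

~S = ~F = T
P <-> Q = F <-> F = T
~S & (P <-> Q) = T & T = T
~P = ~F = T
~Q = ~F = T
P nor ~Q = F nor T = F
~P xor (P nor ~Q) = T xor F = T
(~S & (P <-> Q)) xor (~P xor (P nor ~Q)) = T xor T = F
R nor ((~S & (P <-> Q)) xor (~P xor (P nor ~Q))) = T nor F = F
Thus Statement 1 is false.

Statement 2: Formalization: ~(((R & S) & Q) nand P)

R & S = T & F = F
(R & S) & Q = F & F = F
((R & S) & Q) nand P = F nand F = T
~(((R & S) & Q) nand P) = ~T = F
Hence Statement 2 is false.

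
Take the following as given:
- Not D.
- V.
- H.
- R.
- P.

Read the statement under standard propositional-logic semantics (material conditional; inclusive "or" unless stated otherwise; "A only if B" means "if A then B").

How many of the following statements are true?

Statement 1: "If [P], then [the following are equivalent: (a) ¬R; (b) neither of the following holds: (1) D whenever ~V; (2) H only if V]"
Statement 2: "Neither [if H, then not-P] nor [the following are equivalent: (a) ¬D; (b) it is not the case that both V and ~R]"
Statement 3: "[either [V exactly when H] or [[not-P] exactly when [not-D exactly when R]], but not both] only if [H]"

Statement 1: This is P → (¬R ↔ ((¬V → D) ↓ (H → V))).

¬R = ¬T = F
¬V = ¬T = F
¬V → D = F → F = T
H → V = T → T = T
(¬V → D) ↓ (H → V) = T ↓ T = F
¬R ↔ ((¬V → D) ↓ (H → V)) = F ↔ F = T
P → (¬R ↔ ((¬V → D) ↓ (H → V))) = T → T = T
Hence Statement 1 is true.

Statement 2: Formalization: (H → ¬P) ↓ (¬D ↔ (V ↑ ¬R))

¬P = ¬T = F
H → ¬P = T → F = F
¬D = ¬F = T
¬R = ¬T = F
V ↑ ¬R = T ↑ F = T
¬D ↔ (V ↑ ¬R) = T ↔ T = T
(H → ¬P) ↓ (¬D ↔ (V ↑ ¬R)) = F ↓ T = F
Thus Statement 2 is false.

Statement 3: In symbols: ((V ↔ H) ⊕ (¬P ↔ (¬D ↔ R))) → H

V ↔ H = T ↔ T = T
¬P = ¬T = F
¬D = ¬F = T
¬D ↔ R = T ↔ T = T
¬P ↔ (¬D ↔ R) = F ↔ T = F
(V ↔ H) ⊕ (¬P ↔ (¬D ↔ R)) = T ⊕ F = T
((V ↔ H) ⊕ (¬P ↔ (¬D ↔ R))) → H = T → T = T
Hence Statement 3 is true.

True statements: 2 (Statement 1, Statement 3).

2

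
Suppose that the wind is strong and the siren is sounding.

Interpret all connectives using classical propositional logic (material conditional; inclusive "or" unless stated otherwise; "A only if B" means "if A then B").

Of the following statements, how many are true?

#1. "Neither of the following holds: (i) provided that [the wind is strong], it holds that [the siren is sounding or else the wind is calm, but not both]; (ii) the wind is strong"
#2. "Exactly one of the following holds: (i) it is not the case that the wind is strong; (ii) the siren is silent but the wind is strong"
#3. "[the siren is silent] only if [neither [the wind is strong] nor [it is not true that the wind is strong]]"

1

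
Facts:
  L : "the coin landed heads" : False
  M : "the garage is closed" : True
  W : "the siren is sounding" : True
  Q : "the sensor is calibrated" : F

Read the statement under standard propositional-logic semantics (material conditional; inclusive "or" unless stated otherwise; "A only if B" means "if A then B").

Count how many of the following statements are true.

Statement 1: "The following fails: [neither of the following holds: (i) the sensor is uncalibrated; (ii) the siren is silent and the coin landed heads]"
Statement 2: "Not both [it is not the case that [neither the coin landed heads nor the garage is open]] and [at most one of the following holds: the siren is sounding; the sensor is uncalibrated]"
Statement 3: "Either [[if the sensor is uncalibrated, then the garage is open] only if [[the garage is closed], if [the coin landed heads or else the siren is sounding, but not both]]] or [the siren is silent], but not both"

3

Statement 1: Formalization: ~(~Q nor (~W & L))

~Q = ~F = T
~W = ~T = F
~W & L = F & F = F
~Q nor (~W & L) = T nor F = F
~(~Q nor (~W & L)) = ~F = T
Thus Statement 1 is true.

Statement 2: This is ~(L nor ~M) nand (W nand ~Q).

~M = ~T = F
L nor ~M = F nor F = T
~(L nor ~M) = ~T = F
~Q = ~F = T
W nand ~Q = T nand T = F
~(L nor ~M) nand (W nand ~Q) = F nand F = T
So Statement 2 is true.

Statement 3: In symbols: ((~Q -> ~M) -> ((L xor W) -> M)) xor ~W

~Q = ~F = T
~M = ~T = F
~Q -> ~M = T -> F = F
L xor W = F xor T = T
(L xor W) -> M = T -> T = T
(~Q -> ~M) -> ((L xor W) -> M) = F -> T = T
~W = ~T = F
((~Q -> ~M) -> ((L xor W) -> M)) xor ~W = T xor F = T
So Statement 3 is true.

3 of the 3 statements are true.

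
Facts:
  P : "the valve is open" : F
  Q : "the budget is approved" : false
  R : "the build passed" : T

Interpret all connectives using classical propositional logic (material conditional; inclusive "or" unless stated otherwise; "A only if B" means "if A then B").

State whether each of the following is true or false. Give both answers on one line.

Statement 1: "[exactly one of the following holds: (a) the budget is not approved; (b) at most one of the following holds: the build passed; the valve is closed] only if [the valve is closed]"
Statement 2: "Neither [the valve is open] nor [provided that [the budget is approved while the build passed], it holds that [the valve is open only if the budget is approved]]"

Statement 1: Parsed as (~Q xor (R nand ~P)) -> ~P

~Q = ~F = T
~P = ~F = T
R nand ~P = T nand T = F
~Q xor (R nand ~P) = T xor F = T
~P = ~F = T
(~Q xor (R nand ~P)) -> ~P = T -> T = T
So Statement 1 is true.

Statement 2: In symbols: P nor ((Q & R) -> (P -> Q))

Q & R = F & T = F
P -> Q = F -> F = T
(Q & R) -> (P -> Q) = F -> T = T
P nor ((Q & R) -> (P -> Q)) = F nor T = F
So Statement 2 is false.

Statement 1 True; Statement 2 False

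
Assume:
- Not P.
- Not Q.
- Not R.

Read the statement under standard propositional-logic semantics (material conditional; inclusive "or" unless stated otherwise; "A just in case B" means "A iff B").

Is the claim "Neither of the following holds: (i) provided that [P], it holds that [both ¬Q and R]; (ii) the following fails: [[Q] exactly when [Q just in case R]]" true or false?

In symbols: (P → (¬Q ∧ R)) ↓ ¬(Q ↔ (Q ↔ R))

¬Q = ¬F = T
¬Q ∧ R = T ∧ F = F
P → (¬Q ∧ R) = F → F = T
Q ↔ R = F ↔ F = T
Q ↔ (Q ↔ R) = F ↔ T = F
¬(Q ↔ (Q ↔ R)) = ¬F = T
(P → (¬Q ∧ R)) ↓ ¬(Q ↔ (Q ↔ R)) = T ↓ T = F

false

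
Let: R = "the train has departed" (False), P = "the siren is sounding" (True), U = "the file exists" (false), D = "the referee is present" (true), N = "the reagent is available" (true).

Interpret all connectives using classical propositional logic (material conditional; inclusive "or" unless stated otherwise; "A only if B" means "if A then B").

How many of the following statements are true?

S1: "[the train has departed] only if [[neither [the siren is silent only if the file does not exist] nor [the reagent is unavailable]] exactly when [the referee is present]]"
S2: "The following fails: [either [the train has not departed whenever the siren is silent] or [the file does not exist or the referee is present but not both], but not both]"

1

S1: Parsed as R -> (((not P -> not U) nor not N) iff D)

not P = not True = False
not U = not False = True
not P -> not U = False -> True = True
not N = not True = False
(not P -> not U) nor not N = True nor False = False
((not P -> not U) nor not N) iff D = False iff True = False
R -> (((not P -> not U) nor not N) iff D) = False -> False = True
Hence S1 is true.

S2: In symbols: not ((not P -> not R) xor (not U xor D))

not P = not True = False
not R = not False = True
not P -> not R = False -> True = True
not U = not False = True
not U xor D = True xor True = False
(not P -> not R) xor (not U xor D) = True xor False = True
not ((not P -> not R) xor (not U xor D)) = not True = False
Hence S2 is false.

1 of the 2 statements is true.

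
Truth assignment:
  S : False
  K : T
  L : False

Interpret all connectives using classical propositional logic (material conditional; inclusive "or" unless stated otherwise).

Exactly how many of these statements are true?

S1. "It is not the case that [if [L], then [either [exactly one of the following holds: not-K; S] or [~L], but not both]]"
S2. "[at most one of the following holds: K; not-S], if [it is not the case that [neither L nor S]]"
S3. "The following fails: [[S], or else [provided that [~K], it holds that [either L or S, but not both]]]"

1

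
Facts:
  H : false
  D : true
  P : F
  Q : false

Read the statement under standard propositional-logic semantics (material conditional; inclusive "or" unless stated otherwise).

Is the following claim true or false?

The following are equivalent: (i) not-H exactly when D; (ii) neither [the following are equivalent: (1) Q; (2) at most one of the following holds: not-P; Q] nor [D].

The statement is false.

Values: H=F, D=T, Q=F, P=F.
In symbols: (¬H ↔ D) ↔ ((Q ↔ (¬P ↑ Q)) ↓ D)

¬H = ¬F = T
¬H ↔ D = T ↔ T = T
¬P = ¬F = T
¬P ↑ Q = T ↑ F = T
Q ↔ (¬P ↑ Q) = F ↔ T = F
(Q ↔ (¬P ↑ Q)) ↓ D = F ↓ T = F
(¬H ↔ D) ↔ ((Q ↔ (¬P ↑ Q)) ↓ D) = T ↔ F = F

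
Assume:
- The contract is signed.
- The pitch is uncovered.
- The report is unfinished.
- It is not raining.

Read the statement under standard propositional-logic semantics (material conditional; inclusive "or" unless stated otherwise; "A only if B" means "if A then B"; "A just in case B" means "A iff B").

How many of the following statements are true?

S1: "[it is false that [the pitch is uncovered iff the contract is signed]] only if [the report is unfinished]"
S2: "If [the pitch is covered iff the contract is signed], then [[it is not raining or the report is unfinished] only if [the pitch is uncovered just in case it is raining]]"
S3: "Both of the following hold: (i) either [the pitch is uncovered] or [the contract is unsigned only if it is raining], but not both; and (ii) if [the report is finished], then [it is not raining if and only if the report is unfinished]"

2

Let Q = "the pitch is covered" (F), P = "the contract is signed" (T), R = "the report is finished" (F), S = "it is raining" (F).

S1: Parsed as ¬(¬Q ↔ P) → ¬R

¬Q = ¬F = T
¬Q ↔ P = T ↔ T = T
¬(¬Q ↔ P) = ¬T = F
¬R = ¬F = T
¬(¬Q ↔ P) → ¬R = F → T = T
Thus S1 is true.

S2: Formalization: (Q ↔ P) → ((¬S ∨ ¬R) → (¬Q ↔ S))

Q ↔ P = F ↔ T = F
¬S = ¬F = T
¬R = ¬F = T
¬S ∨ ¬R = T ∨ T = T
¬Q = ¬F = T
¬Q ↔ S = T ↔ F = F
(¬S ∨ ¬R) → (¬Q ↔ S) = T → F = F
(Q ↔ P) → ((¬S ∨ ¬R) → (¬Q ↔ S)) = F → F = T
Hence S2 is true.

S3: In symbols: (¬Q ⊕ (¬P → S)) ∧ (R → (¬S ↔ ¬R))

¬Q = ¬F = T
¬P = ¬T = F
¬P → S = F → F = T
¬Q ⊕ (¬P → S) = T ⊕ T = F
¬S = ¬F = T
¬R = ¬F = T
¬S ↔ ¬R = T ↔ T = T
R → (¬S ↔ ¬R) = F → T = T
(¬Q ⊕ (¬P → S)) ∧ (R → (¬S ↔ ¬R)) = F ∧ T = F
Thus S3 is false.

Count: 2.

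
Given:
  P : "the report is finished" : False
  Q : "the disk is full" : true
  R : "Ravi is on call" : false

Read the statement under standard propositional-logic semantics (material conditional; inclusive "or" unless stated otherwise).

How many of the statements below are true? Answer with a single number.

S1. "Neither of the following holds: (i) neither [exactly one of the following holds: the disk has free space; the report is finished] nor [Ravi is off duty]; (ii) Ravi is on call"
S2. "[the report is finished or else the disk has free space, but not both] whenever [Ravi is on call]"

2

S1: In symbols: ((~Q xor P) nor ~R) nor R

~Q = ~T = F
~Q xor P = F xor F = F
~R = ~F = T
(~Q xor P) nor ~R = F nor T = F
((~Q xor P) nor ~R) nor R = F nor F = T
Thus S1 is true.

S2: This is R -> (P xor ~Q).

~Q = ~T = F
P xor ~Q = F xor F = F
R -> (P xor ~Q) = F -> F = T
So S2 is true.

2 of the 2 statements are true (S1, S2).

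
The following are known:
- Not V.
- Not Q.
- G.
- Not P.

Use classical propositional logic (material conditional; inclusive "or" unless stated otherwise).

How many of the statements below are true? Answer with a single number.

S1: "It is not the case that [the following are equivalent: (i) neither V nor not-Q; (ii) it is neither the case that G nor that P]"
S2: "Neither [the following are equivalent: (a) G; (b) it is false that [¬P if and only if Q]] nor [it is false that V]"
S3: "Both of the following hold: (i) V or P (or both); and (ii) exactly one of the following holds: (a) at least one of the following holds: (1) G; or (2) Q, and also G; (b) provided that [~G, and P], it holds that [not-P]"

S1: Formalization: ~((V nor ~Q) <-> (G nor P))

~Q = ~F = T
V nor ~Q = F nor T = F
G nor P = T nor F = F
(V nor ~Q) <-> (G nor P) = F <-> F = T
~((V nor ~Q) <-> (G nor P)) = ~T = F
Hence S1 is false.

S2: This is (G <-> ~(~P <-> Q)) nor ~V.

~P = ~F = T
~P <-> Q = T <-> F = F
~(~P <-> Q) = ~F = T
G <-> ~(~P <-> Q) = T <-> T = T
~V = ~F = T
(G <-> ~(~P <-> Q)) nor ~V = T nor T = F
Hence S2 is false.

S3: Parsed as (V | P) & ((G | (Q & G)) xor ((~G & P) -> ~P))

V | P = F | F = F
Q & G = F & T = F
G | (Q & G) = T | F = T
~G = ~T = F
~G & P = F & F = F
~P = ~F = T
(~G & P) -> ~P = F -> T = T
(G | (Q & G)) xor ((~G & P) -> ~P) = T xor T = F
(V | P) & ((G | (Q & G)) xor ((~G & P) -> ~P)) = F & F = F
Thus S3 is false.

Count: 0.

0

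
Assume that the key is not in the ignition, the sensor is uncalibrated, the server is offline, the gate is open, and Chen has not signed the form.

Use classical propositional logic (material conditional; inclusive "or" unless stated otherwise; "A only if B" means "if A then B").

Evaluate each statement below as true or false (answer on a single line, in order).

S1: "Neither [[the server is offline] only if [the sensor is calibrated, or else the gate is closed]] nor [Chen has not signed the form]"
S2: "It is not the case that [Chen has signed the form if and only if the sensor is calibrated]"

Let R = "the server is online" (F), Q = "the sensor is calibrated" (F), S = "the gate is open" (T), U = "Chen has signed the form" (F).

S1: Formalization: (~R -> (Q | ~S)) nor ~U

~R = ~F = T
~S = ~T = F
Q | ~S = F | F = F
~R -> (Q | ~S) = T -> F = F
~U = ~F = T
(~R -> (Q | ~S)) nor ~U = F nor T = F
Hence S1 is false.

S2: In symbols: ~(U <-> Q)

U <-> Q = F <-> F = T
~(U <-> Q) = ~T = F
So S2 is false.

S1 False, S2 False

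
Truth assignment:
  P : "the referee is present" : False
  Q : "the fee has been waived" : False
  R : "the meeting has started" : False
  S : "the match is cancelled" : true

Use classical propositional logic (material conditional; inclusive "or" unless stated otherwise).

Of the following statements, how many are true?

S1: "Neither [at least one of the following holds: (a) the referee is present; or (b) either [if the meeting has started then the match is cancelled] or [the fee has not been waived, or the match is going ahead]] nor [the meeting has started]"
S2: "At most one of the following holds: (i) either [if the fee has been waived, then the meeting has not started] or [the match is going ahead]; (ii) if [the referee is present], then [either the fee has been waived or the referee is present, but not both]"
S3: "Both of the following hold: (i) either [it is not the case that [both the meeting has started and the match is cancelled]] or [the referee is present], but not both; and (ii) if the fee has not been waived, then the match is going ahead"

0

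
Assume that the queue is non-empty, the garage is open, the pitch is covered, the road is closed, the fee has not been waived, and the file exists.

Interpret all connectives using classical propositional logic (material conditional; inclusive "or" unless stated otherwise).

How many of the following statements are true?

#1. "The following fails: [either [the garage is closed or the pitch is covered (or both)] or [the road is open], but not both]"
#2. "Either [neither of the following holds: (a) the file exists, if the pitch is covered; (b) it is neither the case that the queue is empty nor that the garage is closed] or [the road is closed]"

Let Q = "the garage is closed" (False), R = "the pitch is covered" (True), S = "the road is closed" (True), V = "the file exists" (True), P = "the queue is empty" (False).

#1: This is not ((Q or R) xor not S).

Q or R = False or True = True
not S = not True = False
(Q or R) xor not S = True xor False = True
not ((Q or R) xor not S) = not True = False
Thus #1 is false.

#2: Parsed as ((R -> V) nor (P nor Q)) or S

R -> V = True -> True = True
P nor Q = False nor False = True
(R -> V) nor (P nor Q) = True nor True = False
((R -> V) nor (P nor Q)) or S = False or True = True
So #2 is true.

True statements: 1 (#2).

1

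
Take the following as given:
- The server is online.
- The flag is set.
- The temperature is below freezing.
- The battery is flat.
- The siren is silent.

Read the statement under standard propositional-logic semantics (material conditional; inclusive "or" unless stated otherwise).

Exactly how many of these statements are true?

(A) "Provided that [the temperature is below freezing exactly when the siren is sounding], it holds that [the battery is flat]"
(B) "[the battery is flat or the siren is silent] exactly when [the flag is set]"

Let K = "the temperature is below freezing" (T), U = "the siren is sounding" (F), R = "the battery is charged" (F), N = "the flag is set" (T).

(A): Parsed as (K ↔ U) → ¬R

K ↔ U = T ↔ F = F
¬R = ¬F = T
(K ↔ U) → ¬R = F → T = T
Thus (A) is true.

(B): This is (¬R ∨ ¬U) ↔ N.

¬R = ¬F = T
¬U = ¬F = T
¬R ∨ ¬U = T ∨ T = T
(¬R ∨ ¬U) ↔ N = T ↔ T = T
So (B) is true.

True statements: 2 ((A), (B)).

2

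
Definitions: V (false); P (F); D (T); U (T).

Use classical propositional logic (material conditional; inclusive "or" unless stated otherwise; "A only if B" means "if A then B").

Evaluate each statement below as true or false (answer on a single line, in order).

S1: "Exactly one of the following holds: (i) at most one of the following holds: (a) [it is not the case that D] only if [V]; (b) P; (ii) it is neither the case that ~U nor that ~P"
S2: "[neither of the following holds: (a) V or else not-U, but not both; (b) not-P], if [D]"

S1 true, S2 false

S1: In symbols: ((~D -> V) nand P) xor (~U nor ~P)

~D = ~T = F
~D -> V = F -> F = T
(~D -> V) nand P = T nand F = T
~U = ~T = F
~P = ~F = T
~U nor ~P = F nor T = F
((~D -> V) nand P) xor (~U nor ~P) = T xor F = T
Thus S1 is true.

S2: Parsed as D -> ((V xor ~U) nor ~P)

~U = ~T = F
V xor ~U = F xor F = F
~P = ~F = T
(V xor ~U) nor ~P = F nor T = F
D -> ((V xor ~U) nor ~P) = T -> F = F
So S2 is false.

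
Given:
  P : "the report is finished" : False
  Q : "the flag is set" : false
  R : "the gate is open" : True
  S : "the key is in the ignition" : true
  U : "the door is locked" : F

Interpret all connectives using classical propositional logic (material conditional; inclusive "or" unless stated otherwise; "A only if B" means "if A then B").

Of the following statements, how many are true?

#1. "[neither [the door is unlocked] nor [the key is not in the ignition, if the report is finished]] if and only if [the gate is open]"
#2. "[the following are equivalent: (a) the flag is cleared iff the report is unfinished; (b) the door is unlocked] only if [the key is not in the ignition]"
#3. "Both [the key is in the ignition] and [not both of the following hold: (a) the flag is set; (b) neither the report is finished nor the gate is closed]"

1

#1: In symbols: (¬U ↓ (P → ¬S)) ↔ R

¬U = ¬F = T
¬S = ¬T = F
P → ¬S = F → F = T
¬U ↓ (P → ¬S) = T ↓ T = F
(¬U ↓ (P → ¬S)) ↔ R = F ↔ T = F
Thus #1 is false.

#2: In symbols: ((¬Q ↔ ¬P) ↔ ¬U) → ¬S

¬Q = ¬F = T
¬P = ¬F = T
¬Q ↔ ¬P = T ↔ T = T
¬U = ¬F = T
(¬Q ↔ ¬P) ↔ ¬U = T ↔ T = T
¬S = ¬T = F
((¬Q ↔ ¬P) ↔ ¬U) → ¬S = T → F = F
Hence #2 is false.

#3: In symbols: S ∧ (Q ↑ (P ↓ ¬R))

¬R = ¬T = F
P ↓ ¬R = F ↓ F = T
Q ↑ (P ↓ ¬R) = F ↑ T = T
S ∧ (Q ↑ (P ↓ ¬R)) = T ∧ T = T
Thus #3 is true.

Count: 1.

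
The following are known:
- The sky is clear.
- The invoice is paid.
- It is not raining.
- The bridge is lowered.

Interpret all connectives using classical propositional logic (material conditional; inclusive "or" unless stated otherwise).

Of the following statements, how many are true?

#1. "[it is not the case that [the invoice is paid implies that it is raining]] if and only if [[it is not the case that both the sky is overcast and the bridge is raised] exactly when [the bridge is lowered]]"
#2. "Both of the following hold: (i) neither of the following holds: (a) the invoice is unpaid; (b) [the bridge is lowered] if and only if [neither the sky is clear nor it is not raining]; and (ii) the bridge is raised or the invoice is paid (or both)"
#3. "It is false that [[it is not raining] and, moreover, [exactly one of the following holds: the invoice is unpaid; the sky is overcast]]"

3

Let Q = "the invoice is paid" (T), R = "it is raining" (F), P = "the sky is overcast" (F), S = "the bridge is raised" (F).

#1: Parsed as ~(Q -> R) <-> ((P nand S) <-> ~S)

Q -> R = T -> F = F
~(Q -> R) = ~F = T
P nand S = F nand F = T
~S = ~F = T
(P nand S) <-> ~S = T <-> T = T
~(Q -> R) <-> ((P nand S) <-> ~S) = T <-> T = T
So #1 is true.

#2: In symbols: (~Q nor (~S <-> (~P nor ~R))) & (S | Q)

~Q = ~T = F
~S = ~F = T
~P = ~F = T
~R = ~F = T
~P nor ~R = T nor T = F
~S <-> (~P nor ~R) = T <-> F = F
~Q nor (~S <-> (~P nor ~R)) = F nor F = T
S | Q = F | T = T
(~Q nor (~S <-> (~P nor ~R))) & (S | Q) = T & T = T
Hence #2 is true.

#3: This is ~(~R & (~Q xor P)).

~R = ~F = T
~Q = ~T = F
~Q xor P = F xor F = F
~R & (~Q xor P) = T & F = F
~(~R & (~Q xor P)) = ~F = T
Hence #3 is true.

True statements: 3.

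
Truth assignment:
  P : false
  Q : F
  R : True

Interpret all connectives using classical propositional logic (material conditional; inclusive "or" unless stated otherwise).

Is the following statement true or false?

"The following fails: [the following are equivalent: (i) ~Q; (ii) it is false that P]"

False.

Formalization: ¬(¬Q ↔ ¬P)

¬Q = ¬F = T
¬P = ¬F = T
¬Q ↔ ¬P = T ↔ T = T
¬(¬Q ↔ ¬P) = ¬T = F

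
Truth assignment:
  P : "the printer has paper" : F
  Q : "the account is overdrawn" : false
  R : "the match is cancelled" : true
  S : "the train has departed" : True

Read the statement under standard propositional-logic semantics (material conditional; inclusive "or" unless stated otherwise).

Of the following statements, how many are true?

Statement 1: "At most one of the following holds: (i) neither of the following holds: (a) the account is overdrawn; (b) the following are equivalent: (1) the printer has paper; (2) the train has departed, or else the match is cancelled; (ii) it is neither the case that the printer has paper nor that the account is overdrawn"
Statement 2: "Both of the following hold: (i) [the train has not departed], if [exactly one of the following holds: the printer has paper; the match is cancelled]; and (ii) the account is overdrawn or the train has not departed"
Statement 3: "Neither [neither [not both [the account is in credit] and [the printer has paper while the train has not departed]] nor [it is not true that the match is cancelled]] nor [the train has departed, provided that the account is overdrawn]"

0

Statement 1: Parsed as (Q nor (P iff (S or R))) nand (P nor Q)

S or R = True or True = True
P iff (S or R) = False iff True = False
Q nor (P iff (S or R)) = False nor False = True
P nor Q = False nor False = True
(Q nor (P iff (S or R))) nand (P nor Q) = True nand True = False
So Statement 1 is false.

Statement 2: Parsed as ((P xor R) -> not S) and (Q or not S)

P xor R = False xor True = True
not S = not True = False
(P xor R) -> not S = True -> False = False
not S = not True = False
Q or not S = False or False = False
((P xor R) -> not S) and (Q or not S) = False and False = False
Thus Statement 2 is false.

Statement 3: This is ((not Q nand (P and not S)) nor not R) nor (Q -> S).

not Q = not False = True
not S = not True = False
P and not S = False and False = False
not Q nand (P and not S) = True nand False = True
not R = not True = False
(not Q nand (P and not S)) nor not R = True nor False = False
Q -> S = False -> True = True
((not Q nand (P and not S)) nor not R) nor (Q -> S) = False nor True = False
Hence Statement 3 is false.

0 of the 3 statements are true (none).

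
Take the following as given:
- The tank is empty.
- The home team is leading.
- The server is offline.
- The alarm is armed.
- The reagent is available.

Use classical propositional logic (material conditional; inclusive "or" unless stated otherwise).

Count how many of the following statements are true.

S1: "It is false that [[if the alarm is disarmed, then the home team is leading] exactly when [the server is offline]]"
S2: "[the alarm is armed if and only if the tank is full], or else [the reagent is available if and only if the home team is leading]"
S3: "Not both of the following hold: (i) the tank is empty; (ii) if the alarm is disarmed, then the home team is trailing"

1

Let W = "the alarm is armed" (T), G = "the home team is leading" (T), V = "the server is online" (F), K = "the tank is full" (F), R = "the reagent is available" (T).

S1: Parsed as ~((~W -> G) <-> ~V)

~W = ~T = F
~W -> G = F -> T = T
~V = ~F = T
(~W -> G) <-> ~V = T <-> T = T
~((~W -> G) <-> ~V) = ~T = F
So S1 is false.

S2: Parsed as (W <-> K) | (R <-> G)

W <-> K = T <-> F = F
R <-> G = T <-> T = T
(W <-> K) | (R <-> G) = F | T = T
So S2 is true.

S3: Parsed as ~K nand (~W -> ~G)

~K = ~F = T
~W = ~T = F
~G = ~T = F
~W -> ~G = F -> F = T
~K nand (~W -> ~G) = T nand T = F
So S3 is false.

Count: 1.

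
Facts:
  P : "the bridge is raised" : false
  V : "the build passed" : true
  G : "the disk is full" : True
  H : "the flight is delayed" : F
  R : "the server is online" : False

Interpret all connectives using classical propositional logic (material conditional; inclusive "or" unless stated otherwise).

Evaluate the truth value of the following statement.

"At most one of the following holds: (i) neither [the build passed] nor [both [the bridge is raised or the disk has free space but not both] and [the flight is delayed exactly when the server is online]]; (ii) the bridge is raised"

Values: V=True, P=False, G=True, H=False, R=False.
Parsed as (V nor ((P xor not G) and (H iff R))) nand P

not G = not True = False
P xor not G = False xor False = False
H iff R = False iff False = True
(P xor not G) and (H iff R) = False and True = False
V nor ((P xor not G) and (H iff R)) = True nor False = False
(V nor ((P xor not G) and (H iff R))) nand P = False nand False = True

True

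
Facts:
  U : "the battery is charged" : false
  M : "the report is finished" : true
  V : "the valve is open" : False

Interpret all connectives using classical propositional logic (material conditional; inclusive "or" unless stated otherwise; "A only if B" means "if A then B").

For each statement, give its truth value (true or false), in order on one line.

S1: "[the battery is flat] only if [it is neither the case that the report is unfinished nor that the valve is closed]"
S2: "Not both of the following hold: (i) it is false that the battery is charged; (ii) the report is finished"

S1 False, S2 False

S1: Parsed as ¬U → (¬M ↓ ¬V)

¬U = ¬F = T
¬M = ¬T = F
¬V = ¬F = T
¬M ↓ ¬V = F ↓ T = F
¬U → (¬M ↓ ¬V) = T → F = F
So S1 is false.

S2: This is ¬U ↑ M.

¬U = ¬F = T
¬U ↑ M = T ↑ T = F
Hence S2 is false.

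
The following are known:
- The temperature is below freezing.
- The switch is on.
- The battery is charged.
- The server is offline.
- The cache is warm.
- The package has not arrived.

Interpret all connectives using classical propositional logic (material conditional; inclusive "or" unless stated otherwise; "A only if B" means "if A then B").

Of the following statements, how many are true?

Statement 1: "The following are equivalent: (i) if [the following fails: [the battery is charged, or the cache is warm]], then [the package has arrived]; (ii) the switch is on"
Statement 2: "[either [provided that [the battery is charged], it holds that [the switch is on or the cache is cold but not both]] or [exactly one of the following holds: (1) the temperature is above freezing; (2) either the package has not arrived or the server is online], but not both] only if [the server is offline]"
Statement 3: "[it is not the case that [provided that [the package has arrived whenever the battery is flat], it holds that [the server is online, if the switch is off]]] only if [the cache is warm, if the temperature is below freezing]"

3

Let R = "the battery is charged" (T), U = "the cache is warm" (T), V = "the package has arrived" (F), Q = "the switch is on" (T), P = "the temperature is below freezing" (T), S = "the server is online" (F).

Statement 1: This is (~(R | U) -> V) <-> Q.

R | U = T | T = T
~(R | U) = ~T = F
~(R | U) -> V = F -> F = T
(~(R | U) -> V) <-> Q = T <-> T = T
So Statement 1 is true.

Statement 2: Formalization: ((R -> (Q xor ~U)) xor (~P xor (~V | S))) -> ~S

~U = ~T = F
Q xor ~U = T xor F = T
R -> (Q xor ~U) = T -> T = T
~P = ~T = F
~V = ~F = T
~V | S = T | F = T
~P xor (~V | S) = F xor T = T
(R -> (Q xor ~U)) xor (~P xor (~V | S)) = T xor T = F
~S = ~F = T
((R -> (Q xor ~U)) xor (~P xor (~V | S))) -> ~S = F -> T = T
Thus Statement 2 is true.

Statement 3: This is ~((~R -> V) -> (~Q -> S)) -> (P -> U).

~R = ~T = F
~R -> V = F -> F = T
~Q = ~T = F
~Q -> S = F -> F = T
(~R -> V) -> (~Q -> S) = T -> T = T
~((~R -> V) -> (~Q -> S)) = ~T = F
P -> U = T -> T = T
~((~R -> V) -> (~Q -> S)) -> (P -> U) = F -> T = T
Hence Statement 3 is true.

True statements: 3.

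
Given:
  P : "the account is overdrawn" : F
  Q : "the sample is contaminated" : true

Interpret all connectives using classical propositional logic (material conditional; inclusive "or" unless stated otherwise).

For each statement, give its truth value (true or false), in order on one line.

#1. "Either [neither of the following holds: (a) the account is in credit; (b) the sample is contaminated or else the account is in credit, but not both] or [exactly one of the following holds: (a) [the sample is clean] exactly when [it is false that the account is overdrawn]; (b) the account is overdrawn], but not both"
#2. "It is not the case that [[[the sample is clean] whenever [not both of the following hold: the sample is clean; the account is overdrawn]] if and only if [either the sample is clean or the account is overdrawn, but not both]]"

#1 false / #2 false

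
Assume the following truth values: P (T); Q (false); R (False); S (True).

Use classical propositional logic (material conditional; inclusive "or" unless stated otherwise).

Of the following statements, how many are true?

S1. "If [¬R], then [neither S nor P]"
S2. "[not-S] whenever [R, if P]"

S1: Parsed as ¬R → (S ↓ P)

¬R = ¬F = T
S ↓ P = T ↓ T = F
¬R → (S ↓ P) = T → F = F
Hence S1 is false.

S2: Parsed as (P → R) → ¬S

P → R = T → F = F
¬S = ¬T = F
(P → R) → ¬S = F → F = T
So S2 is true.

True statements: 1.

1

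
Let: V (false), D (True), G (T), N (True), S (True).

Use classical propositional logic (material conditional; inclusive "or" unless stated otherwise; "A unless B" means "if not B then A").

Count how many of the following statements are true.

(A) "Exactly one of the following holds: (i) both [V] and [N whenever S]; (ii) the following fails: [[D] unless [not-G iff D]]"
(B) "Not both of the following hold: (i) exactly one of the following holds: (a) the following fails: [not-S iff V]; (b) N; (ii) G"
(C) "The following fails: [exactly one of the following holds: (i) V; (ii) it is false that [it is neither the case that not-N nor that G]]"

0

(A): Formalization: (V & (S -> N)) xor ~(D | (~G <-> D))

S -> N = T -> T = T
V & (S -> N) = F & T = F
~G = ~T = F
~G <-> D = F <-> T = F
D | (~G <-> D) = T | F = T
~(D | (~G <-> D)) = ~T = F
(V & (S -> N)) xor ~(D | (~G <-> D)) = F xor F = F
Thus (A) is false.

(B): Formalization: (~(~S <-> V) xor N) nand G

~S = ~T = F
~S <-> V = F <-> F = T
~(~S <-> V) = ~T = F
~(~S <-> V) xor N = F xor T = T
(~(~S <-> V) xor N) nand G = T nand T = F
Thus (B) is false.

(C): This is ~(V xor ~(~N nor G)).

~N = ~T = F
~N nor G = F nor T = F
~(~N nor G) = ~F = T
V xor ~(~N nor G) = F xor T = T
~(V xor ~(~N nor G)) = ~T = F
Hence (C) is false.

0 of the 3 statements are true (none).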